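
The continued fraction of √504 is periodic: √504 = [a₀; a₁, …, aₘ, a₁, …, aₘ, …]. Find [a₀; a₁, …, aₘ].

[22; 2, 4, 2, 44]

a₀ = ⌊√504⌋ = 22.
With m₀=0, d₀=1 and mₖ₊₁ = dₖaₖ − mₖ, dₖ₊₁ = (n − mₖ₊₁²)/dₖ, aₖ₊₁ = ⌊(a₀+mₖ₊₁)/dₖ₊₁⌋:
  k=1: m=22, d=20, a=2
  k=2: m=18, d=9, a=4
  k=3: m=18, d=20, a=2
  k=4: m=22, d=1, a=44
d=1 and a=2a₀=44 at k=4, so the next step gives (m, d) = (22, 20) again — its k=1 value — and the period has length 4.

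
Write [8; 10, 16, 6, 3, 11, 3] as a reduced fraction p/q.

Using pₖ = aₖpₖ₋₁ + pₖ₋₂ and qₖ = aₖqₖ₋₁ + qₖ₋₂:
  k=0: a=8, p=8, q=1
  k=1: a=10, p=81, q=10
  k=2: a=16, p=1304, q=161
  k=3: a=6, p=7905, q=976
  k=4: a=3, p=25019, q=3089
  k=5: a=11, p=283114, q=34955
  k=6: a=3, p=874361, q=107954

874361/107954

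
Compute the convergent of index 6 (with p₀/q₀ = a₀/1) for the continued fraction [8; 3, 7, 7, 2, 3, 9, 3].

90014/10821

Using pₖ = aₖpₖ₋₁ + pₖ₋₂, qₖ = aₖqₖ₋₁ + qₖ₋₂ (with p₋₁=1, p₋₂=0, q₋₁=0, q₋₂=1):
  k=0: a=8, p=8, q=1
  k=1: a=3, p=25, q=3
  k=2: a=7, p=183, q=22
  k=3: a=7, p=1306, q=157
  k=4: a=2, p=2795, q=336
  k=5: a=3, p=9691, q=1165
  k=6: a=9, p=90014, q=10821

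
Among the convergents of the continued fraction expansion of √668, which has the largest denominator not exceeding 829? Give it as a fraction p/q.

8710/337

√668 = [25; 1, 5, 2, 12, 2, 5, 1, 50, …] (period length 8).
Convergents:
  p_0/q_0 = 25/1
  p_1/q_1 = 26/1
  p_2/q_2 = 155/6
  p_3/q_3 = 336/13
  p_4/q_4 = 4187/162
  p_5/q_5 = 8710/337
  p_6/q_6 = 47737/1847
q_5 = 337 ≤ 829 < 1847 = q_6, so the answer is 8710/337.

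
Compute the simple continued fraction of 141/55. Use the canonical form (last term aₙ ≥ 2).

[2; 1, 1, 3, 2, 3]

141 = 2*55 + 31
55 = 1*31 + 24
31 = 1*24 + 7
24 = 3*7 + 3
7 = 2*3 + 1
3 = 3*1 + 0  (stop)
So 141/55 = [2; 1, 1, 3, 2, 3].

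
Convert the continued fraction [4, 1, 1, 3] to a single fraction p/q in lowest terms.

32/7

Fold from the inside: start with 3/1.
  1 + 1/3 = 4/3
  1 + 3/4 = 7/4
  4 + 4/7 = 32/7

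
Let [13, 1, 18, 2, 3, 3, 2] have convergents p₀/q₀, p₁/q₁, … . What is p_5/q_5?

Using pₖ = aₖpₖ₋₁ + pₖ₋₂, qₖ = aₖqₖ₋₁ + qₖ₋₂ (with p₋₁=1, p₋₂=0, q₋₁=0, q₋₂=1):
  k=0: a=13, p=13, q=1
  k=1: a=1, p=14, q=1
  k=2: a=18, p=265, q=19
  k=3: a=2, p=544, q=39
  k=4: a=3, p=1897, q=136
  k=5: a=3, p=6235, q=447

6235/447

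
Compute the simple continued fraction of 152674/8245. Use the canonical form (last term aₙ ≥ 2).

[18; 1, 1, 14, 14, 1, 8, 2]

152674 = 18×8245 + 4264
8245 = 1×4264 + 3981
4264 = 1×3981 + 283
3981 = 14×283 + 19
283 = 14×19 + 17
19 = 1×17 + 2
17 = 8×2 + 1
2 = 2×1 + 0  (stop)
So 152674/8245 = [18; 1, 1, 14, 14, 1, 8, 2].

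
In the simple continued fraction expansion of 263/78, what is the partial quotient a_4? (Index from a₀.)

4

263 = 3·78 + 29   →  a_0 = 3
78 = 2·29 + 20   →  a_1 = 2
29 = 1·20 + 9   →  a_2 = 1
20 = 2·9 + 2   →  a_3 = 2
9 = 4·2 + 1   →  a_4 = 4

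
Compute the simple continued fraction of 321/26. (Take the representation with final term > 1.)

[12; 2, 1, 8]

321 = 12×26 + 9
26 = 2×9 + 8
9 = 1×8 + 1
8 = 8×1 + 0  (stop)
So 321/26 = [12; 2, 1, 8].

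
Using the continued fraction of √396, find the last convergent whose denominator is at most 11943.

79201/3980

√396 = [19; 1, 8, 1, 38, …] (period length 4).
Convergents:
  p_0/q_0 = 19/1
  p_1/q_1 = 20/1
  p_2/q_2 = 179/9
  p_3/q_3 = 199/10
  p_4/q_4 = 7741/389
  p_5/q_5 = 7940/399
  p_6/q_6 = 71261/3581
  p_7/q_7 = 79201/3980
  p_8/q_8 = 3080899/154821
q_7 = 3980 ≤ 11943 < 154821 = q_8, so the answer is 79201/3980.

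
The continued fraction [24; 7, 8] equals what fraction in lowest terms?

1376/57

Fold from the inside: start with 8/1.
  7 + 1/8 = 57/8
  24 + 8/57 = 1376/57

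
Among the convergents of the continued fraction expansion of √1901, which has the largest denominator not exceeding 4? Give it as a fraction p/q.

131/3

√1901 = [43; 1, 1, 1, 1, 86, …] (period length 5).
Convergents:
  p_0/q_0 = 43/1
  p_1/q_1 = 44/1
  p_2/q_2 = 87/2
  p_3/q_3 = 131/3
  p_4/q_4 = 218/5
q_3 = 3 ≤ 4 < 5 = q_4, so the answer is 131/3.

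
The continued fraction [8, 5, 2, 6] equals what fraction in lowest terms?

Using pₖ = aₖpₖ₋₁ + pₖ₋₂ and qₖ = aₖqₖ₋₁ + qₖ₋₂:
  k=0: a=8, p=8, q=1
  k=1: a=5, p=41, q=5
  k=2: a=2, p=90, q=11
  k=3: a=6, p=581, q=71

581/71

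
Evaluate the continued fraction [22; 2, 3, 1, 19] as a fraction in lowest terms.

Using pₖ = aₖpₖ₋₁ + pₖ₋₂ and qₖ = aₖqₖ₋₁ + qₖ₋₂:
  k=0: a=22, p=22, q=1
  k=1: a=2, p=45, q=2
  k=2: a=3, p=157, q=7
  k=3: a=1, p=202, q=9
  k=4: a=19, p=3995, q=178

3995/178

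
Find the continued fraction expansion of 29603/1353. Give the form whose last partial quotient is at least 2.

[21; 1, 7, 3, 3, 16]

29603 = 21*1353 + 1190
1353 = 1*1190 + 163
1190 = 7*163 + 49
163 = 3*49 + 16
49 = 3*16 + 1
16 = 16*1 + 0  (stop)
So 29603/1353 = [21; 1, 7, 3, 3, 16].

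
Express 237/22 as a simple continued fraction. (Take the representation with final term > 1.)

[10; 1, 3, 2, 2]

237 = 10×22 + 17
22 = 1×17 + 5
17 = 3×5 + 2
5 = 2×2 + 1
2 = 2×1 + 0  (stop)
So 237/22 = [10; 1, 3, 2, 2].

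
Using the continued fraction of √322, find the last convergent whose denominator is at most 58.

323/18

√322 = [17; 1, 16, 1, 34, …] (period length 4).
Convergents:
  p_0/q_0 = 17/1
  p_1/q_1 = 18/1
  p_2/q_2 = 305/17
  p_3/q_3 = 323/18
  p_4/q_4 = 11287/629
q_3 = 18 ≤ 58 < 629 = q_4, so the answer is 323/18.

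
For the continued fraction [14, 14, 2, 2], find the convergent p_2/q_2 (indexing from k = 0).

Using pₖ = aₖpₖ₋₁ + pₖ₋₂, qₖ = aₖqₖ₋₁ + qₖ₋₂ (with p₋₁=1, p₋₂=0, q₋₁=0, q₋₂=1):
  k=0: a=14, p=14, q=1
  k=1: a=14, p=197, q=14
  k=2: a=2, p=408, q=29

408/29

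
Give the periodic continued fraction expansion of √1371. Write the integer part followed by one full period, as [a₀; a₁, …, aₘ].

[37; 37, 74]

a₀ = ⌊√1371⌋ = 37.
With m₀=0, d₀=1 and mₖ₊₁ = dₖaₖ − mₖ, dₖ₊₁ = (n − mₖ₊₁²)/dₖ, aₖ₊₁ = ⌊(a₀+mₖ₊₁)/dₖ₊₁⌋:
  k=1: m=37, d=2, a=37
  k=2: m=37, d=1, a=74
d=1 and a=2a₀=74 at k=2, so the next step gives (m, d) = (37, 2) again — its k=1 value — and the period has length 2.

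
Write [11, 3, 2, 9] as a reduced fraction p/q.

Using pₖ = aₖpₖ₋₁ + pₖ₋₂ and qₖ = aₖqₖ₋₁ + qₖ₋₂:
  k=0: a=11, p=11, q=1
  k=1: a=3, p=34, q=3
  k=2: a=2, p=79, q=7
  k=3: a=9, p=745, q=66

745/66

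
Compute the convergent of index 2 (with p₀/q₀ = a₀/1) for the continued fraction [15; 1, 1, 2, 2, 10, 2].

31/2

Using pₖ = aₖpₖ₋₁ + pₖ₋₂, qₖ = aₖqₖ₋₁ + qₖ₋₂ (with p₋₁=1, p₋₂=0, q₋₁=0, q₋₂=1):
  k=0: a=15, p=15, q=1
  k=1: a=1, p=16, q=1
  k=2: a=1, p=31, q=2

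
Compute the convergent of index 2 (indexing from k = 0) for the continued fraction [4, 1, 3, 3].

Using pₖ = aₖpₖ₋₁ + pₖ₋₂, qₖ = aₖqₖ₋₁ + qₖ₋₂ (with p₋₁=1, p₋₂=0, q₋₁=0, q₋₂=1):
  k=0: a=4, p=4, q=1
  k=1: a=1, p=5, q=1
  k=2: a=3, p=19, q=4

19/4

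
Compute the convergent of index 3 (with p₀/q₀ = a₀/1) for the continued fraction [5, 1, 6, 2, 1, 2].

88/15

Using pₖ = aₖpₖ₋₁ + pₖ₋₂, qₖ = aₖqₖ₋₁ + qₖ₋₂ (with p₋₁=1, p₋₂=0, q₋₁=0, q₋₂=1):
  k=0: a=5, p=5, q=1
  k=1: a=1, p=6, q=1
  k=2: a=6, p=41, q=7
  k=3: a=2, p=88, q=15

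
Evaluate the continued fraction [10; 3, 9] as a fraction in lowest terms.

Fold from the inside: start with 9/1.
  3 + 1/9 = 28/9
  10 + 9/28 = 289/28

289/28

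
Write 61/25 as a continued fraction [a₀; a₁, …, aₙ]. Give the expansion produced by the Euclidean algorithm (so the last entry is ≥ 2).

[2; 2, 3, 1, 2]

61 = 2·25 + 11
25 = 2·11 + 3
11 = 3·3 + 2
3 = 1·2 + 1
2 = 2·1 + 0  (stop)
So 61/25 = [2; 2, 3, 1, 2].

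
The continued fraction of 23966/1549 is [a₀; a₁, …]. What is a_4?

23966 = 15·1549 + 731   →  a_0 = 15
1549 = 2·731 + 87   →  a_1 = 2
731 = 8·87 + 35   →  a_2 = 8
87 = 2·35 + 17   →  a_3 = 2
35 = 2·17 + 1   →  a_4 = 2

2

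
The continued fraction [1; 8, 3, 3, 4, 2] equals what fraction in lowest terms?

Fold from the inside: start with 2/1.
  4 + 1/2 = 9/2
  3 + 2/9 = 29/9
  3 + 9/29 = 96/29
  8 + 29/96 = 797/96
  1 + 96/797 = 893/797

893/797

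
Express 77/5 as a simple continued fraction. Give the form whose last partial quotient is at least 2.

77 = 15×5 + 2
5 = 2×2 + 1
2 = 2×1 + 0  (stop)
So 77/5 = [15; 2, 2].

[15; 2, 2]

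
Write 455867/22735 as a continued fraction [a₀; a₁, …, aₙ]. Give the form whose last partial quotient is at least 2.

455867 = 20*22735 + 1167
22735 = 19*1167 + 562
1167 = 2*562 + 43
562 = 13*43 + 3
43 = 14*3 + 1
3 = 3*1 + 0  (stop)
So 455867/22735 = [20; 19, 2, 13, 14, 3].

[20; 19, 2, 13, 14, 3]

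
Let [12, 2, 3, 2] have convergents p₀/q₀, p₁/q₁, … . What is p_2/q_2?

87/7

Using pₖ = aₖpₖ₋₁ + pₖ₋₂, qₖ = aₖqₖ₋₁ + qₖ₋₂ (with p₋₁=1, p₋₂=0, q₋₁=0, q₋₂=1):
  k=0: a=12, p=12, q=1
  k=1: a=2, p=25, q=2
  k=2: a=3, p=87, q=7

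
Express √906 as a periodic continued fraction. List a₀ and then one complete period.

[30; 10, 60]

a₀ = ⌊√906⌋ = 30.
With m₀=0, d₀=1 and mₖ₊₁ = dₖaₖ − mₖ, dₖ₊₁ = (n − mₖ₊₁²)/dₖ, aₖ₊₁ = ⌊(a₀+mₖ₊₁)/dₖ₊₁⌋:
  k=1: m=30, d=6, a=10
  k=2: m=30, d=1, a=60
d=1 and a=2a₀=60 at k=2, so the next step gives (m, d) = (30, 6) again — its k=1 value — and the period has length 2.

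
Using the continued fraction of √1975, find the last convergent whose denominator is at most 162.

5644/127

√1975 = [44; 2, 3, 1, 2, 1, 3, 2, 88, …] (period length 8).
Convergents:
  p_0/q_0 = 44/1
  p_1/q_1 = 89/2
  p_2/q_2 = 311/7
  p_3/q_3 = 400/9
  p_4/q_4 = 1111/25
  p_5/q_5 = 1511/34
  p_6/q_6 = 5644/127
  p_7/q_7 = 12799/288
q_6 = 127 ≤ 162 < 288 = q_7, so the answer is 5644/127.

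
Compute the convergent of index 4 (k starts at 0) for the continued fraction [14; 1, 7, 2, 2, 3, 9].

Using pₖ = aₖpₖ₋₁ + pₖ₋₂, qₖ = aₖqₖ₋₁ + qₖ₋₂ (with p₋₁=1, p₋₂=0, q₋₁=0, q₋₂=1):
  k=0: a=14, p=14, q=1
  k=1: a=1, p=15, q=1
  k=2: a=7, p=119, q=8
  k=3: a=2, p=253, q=17
  k=4: a=2, p=625, q=42

625/42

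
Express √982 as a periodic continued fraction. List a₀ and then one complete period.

[31; 2, 1, 30, 1, 2, 62]

a₀ = ⌊√982⌋ = 31.
With m₀=0, d₀=1 and mₖ₊₁ = dₖaₖ − mₖ, dₖ₊₁ = (n − mₖ₊₁²)/dₖ, aₖ₊₁ = ⌊(a₀+mₖ₊₁)/dₖ₊₁⌋:
  k=1: m=31, d=21, a=2
  k=2: m=11, d=41, a=1
  k=3: m=30, d=2, a=30
  k=4: m=30, d=41, a=1
  k=5: m=11, d=21, a=2
  k=6: m=31, d=1, a=62
d=1 and a=2a₀=62 at k=6, so the next step gives (m, d) = (31, 21) again — its k=1 value — and the period has length 6.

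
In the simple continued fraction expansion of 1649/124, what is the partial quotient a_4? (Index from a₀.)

5

1649 = 13·124 + 37   →  a_0 = 13
124 = 3·37 + 13   →  a_1 = 3
37 = 2·13 + 11   →  a_2 = 2
13 = 1·11 + 2   →  a_3 = 1
11 = 5·2 + 1   →  a_4 = 5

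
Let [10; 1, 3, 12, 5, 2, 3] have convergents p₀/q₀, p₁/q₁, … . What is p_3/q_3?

527/49

Using pₖ = aₖpₖ₋₁ + pₖ₋₂, qₖ = aₖqₖ₋₁ + qₖ₋₂ (with p₋₁=1, p₋₂=0, q₋₁=0, q₋₂=1):
  k=0: a=10, p=10, q=1
  k=1: a=1, p=11, q=1
  k=2: a=3, p=43, q=4
  k=3: a=12, p=527, q=49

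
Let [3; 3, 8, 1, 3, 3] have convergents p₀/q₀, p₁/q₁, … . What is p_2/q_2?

83/25

Using pₖ = aₖpₖ₋₁ + pₖ₋₂, qₖ = aₖqₖ₋₁ + qₖ₋₂ (with p₋₁=1, p₋₂=0, q₋₁=0, q₋₂=1):
  k=0: a=3, p=3, q=1
  k=1: a=3, p=10, q=3
  k=2: a=8, p=83, q=25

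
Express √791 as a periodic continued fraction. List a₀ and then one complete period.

a₀ = ⌊√791⌋ = 28.
With m₀=0, d₀=1 and mₖ₊₁ = dₖaₖ − mₖ, dₖ₊₁ = (n − mₖ₊₁²)/dₖ, aₖ₊₁ = ⌊(a₀+mₖ₊₁)/dₖ₊₁⌋:
  k=1: m=28, d=7, a=8
  k=2: m=28, d=1, a=56
d=1 and a=2a₀=56 at k=2, so the next step gives (m, d) = (28, 7) again — its k=1 value — and the period has length 2.

[28; 8, 56]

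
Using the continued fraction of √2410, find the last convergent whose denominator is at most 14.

√2410 = [49; 10, 1, 8, 1, 10, 98, …] (period length 6).
Convergents:
  p_0/q_0 = 49/1
  p_1/q_1 = 491/10
  p_2/q_2 = 540/11
  p_3/q_3 = 4811/98
q_2 = 11 ≤ 14 < 98 = q_3, so the answer is 540/11.

540/11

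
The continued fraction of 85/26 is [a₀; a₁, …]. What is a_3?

2

85 = 3·26 + 7   →  a_0 = 3
26 = 3·7 + 5   →  a_1 = 3
7 = 1·5 + 2   →  a_2 = 1
5 = 2·2 + 1   →  a_3 = 2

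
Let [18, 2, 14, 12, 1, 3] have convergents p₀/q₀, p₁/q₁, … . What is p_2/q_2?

Using pₖ = aₖpₖ₋₁ + pₖ₋₂, qₖ = aₖqₖ₋₁ + qₖ₋₂ (with p₋₁=1, p₋₂=0, q₋₁=0, q₋₂=1):
  k=0: a=18, p=18, q=1
  k=1: a=2, p=37, q=2
  k=2: a=14, p=536, q=29

536/29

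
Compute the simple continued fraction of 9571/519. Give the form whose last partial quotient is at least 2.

[18; 2, 3, 1, 3, 15]

9571 = 18*519 + 229
519 = 2*229 + 61
229 = 3*61 + 46
61 = 1*46 + 15
46 = 3*15 + 1
15 = 15*1 + 0  (stop)
So 9571/519 = [18; 2, 3, 1, 3, 15].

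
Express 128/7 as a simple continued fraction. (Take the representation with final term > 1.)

128 = 18*7 + 2
7 = 3*2 + 1
2 = 2*1 + 0  (stop)
So 128/7 = [18; 3, 2].

[18; 3, 2]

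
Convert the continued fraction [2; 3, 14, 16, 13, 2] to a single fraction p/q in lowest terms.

43589/18743

Fold from the inside: start with 2/1.
  13 + 1/2 = 27/2
  16 + 2/27 = 434/27
  14 + 27/434 = 6103/434
  3 + 434/6103 = 18743/6103
  2 + 6103/18743 = 43589/18743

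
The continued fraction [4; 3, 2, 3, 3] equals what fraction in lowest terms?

339/79

Using pₖ = aₖpₖ₋₁ + pₖ₋₂ and qₖ = aₖqₖ₋₁ + qₖ₋₂:
  k=0: a=4, p=4, q=1
  k=1: a=3, p=13, q=3
  k=2: a=2, p=30, q=7
  k=3: a=3, p=103, q=24
  k=4: a=3, p=339, q=79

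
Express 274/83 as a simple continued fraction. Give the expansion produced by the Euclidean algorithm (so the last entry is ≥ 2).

274 = 3·83 + 25
83 = 3·25 + 8
25 = 3·8 + 1
8 = 8·1 + 0  (stop)
So 274/83 = [3; 3, 3, 8].

[3; 3, 3, 8]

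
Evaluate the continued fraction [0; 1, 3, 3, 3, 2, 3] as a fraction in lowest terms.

Using pₖ = aₖpₖ₋₁ + pₖ₋₂ and qₖ = aₖqₖ₋₁ + qₖ₋₂:
  k=0: a=0, p=0, q=1
  k=1: a=1, p=1, q=1
  k=2: a=3, p=3, q=4
  k=3: a=3, p=10, q=13
  k=4: a=3, p=33, q=43
  k=5: a=2, p=76, q=99
  k=6: a=3, p=261, q=340

261/340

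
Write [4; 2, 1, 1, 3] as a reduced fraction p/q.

Fold from the inside: start with 3/1.
  1 + 1/3 = 4/3
  1 + 3/4 = 7/4
  2 + 4/7 = 18/7
  4 + 7/18 = 79/18

79/18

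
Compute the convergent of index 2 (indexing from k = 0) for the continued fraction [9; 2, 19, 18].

370/39

Using pₖ = aₖpₖ₋₁ + pₖ₋₂, qₖ = aₖqₖ₋₁ + qₖ₋₂ (with p₋₁=1, p₋₂=0, q₋₁=0, q₋₂=1):
  k=0: a=9, p=9, q=1
  k=1: a=2, p=19, q=2
  k=2: a=19, p=370, q=39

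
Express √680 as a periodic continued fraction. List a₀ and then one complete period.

a₀ = ⌊√680⌋ = 26.
With m₀=0, d₀=1 and mₖ₊₁ = dₖaₖ − mₖ, dₖ₊₁ = (n − mₖ₊₁²)/dₖ, aₖ₊₁ = ⌊(a₀+mₖ₊₁)/dₖ₊₁⌋:
  k=1: m=26, d=4, a=13
  k=2: m=26, d=1, a=52
d=1 and a=2a₀=52 at k=2, so the next step gives (m, d) = (26, 4) again — its k=1 value — and the period has length 2.

[26; 13, 52]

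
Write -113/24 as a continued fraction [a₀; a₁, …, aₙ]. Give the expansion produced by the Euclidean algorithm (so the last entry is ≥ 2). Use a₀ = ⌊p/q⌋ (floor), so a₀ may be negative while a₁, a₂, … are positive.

[-5; 3, 2, 3]

-113 = -5*24 + 7
24 = 3*7 + 3
7 = 2*3 + 1
3 = 3*1 + 0  (stop)
So -113/24 = [-5; 3, 2, 3].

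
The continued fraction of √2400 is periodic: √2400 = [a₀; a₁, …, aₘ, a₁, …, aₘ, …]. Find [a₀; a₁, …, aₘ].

[48; 1, 96]

a₀ = ⌊√2400⌋ = 48.
With m₀=0, d₀=1 and mₖ₊₁ = dₖaₖ − mₖ, dₖ₊₁ = (n − mₖ₊₁²)/dₖ, aₖ₊₁ = ⌊(a₀+mₖ₊₁)/dₖ₊₁⌋:
  k=1: m=48, d=96, a=1
  k=2: m=48, d=1, a=96
d=1 and a=2a₀=96 at k=2, so the next step gives (m, d) = (48, 96) again — its k=1 value — and the period has length 2.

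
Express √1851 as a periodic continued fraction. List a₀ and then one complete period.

[43; 43, 86]

a₀ = ⌊√1851⌋ = 43.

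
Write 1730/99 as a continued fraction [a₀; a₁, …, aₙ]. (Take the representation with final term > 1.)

[17; 2, 9, 2, 2]

1730 = 17×99 + 47
99 = 2×47 + 5
47 = 9×5 + 2
5 = 2×2 + 1
2 = 2×1 + 0  (stop)
So 1730/99 = [17; 2, 9, 2, 2].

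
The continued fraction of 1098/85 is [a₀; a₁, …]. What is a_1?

1098 = 12·85 + 78   →  a_0 = 12
85 = 1·78 + 7   →  a_1 = 1

1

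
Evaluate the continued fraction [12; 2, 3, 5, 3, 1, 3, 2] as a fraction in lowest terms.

Using pₖ = aₖpₖ₋₁ + pₖ₋₂ and qₖ = aₖqₖ₋₁ + qₖ₋₂:
  k=0: a=12, p=12, q=1
  k=1: a=2, p=25, q=2
  k=2: a=3, p=87, q=7
  k=3: a=5, p=460, q=37
  k=4: a=3, p=1467, q=118
  k=5: a=1, p=1927, q=155
  k=6: a=3, p=7248, q=583
  k=7: a=2, p=16423, q=1321

16423/1321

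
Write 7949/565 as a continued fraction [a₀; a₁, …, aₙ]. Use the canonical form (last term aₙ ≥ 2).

[14; 14, 2, 19]

7949 = 14·565 + 39
565 = 14·39 + 19
39 = 2·19 + 1
19 = 19·1 + 0  (stop)
So 7949/565 = [14; 14, 2, 19].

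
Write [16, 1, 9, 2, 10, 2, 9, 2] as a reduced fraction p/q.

Using pₖ = aₖpₖ₋₁ + pₖ₋₂ and qₖ = aₖqₖ₋₁ + qₖ₋₂:
  k=0: a=16, p=16, q=1
  k=1: a=1, p=17, q=1
  k=2: a=9, p=169, q=10
  k=3: a=2, p=355, q=21
  k=4: a=10, p=3719, q=220
  k=5: a=2, p=7793, q=461
  k=6: a=9, p=73856, q=4369
  k=7: a=2, p=155505, q=9199

155505/9199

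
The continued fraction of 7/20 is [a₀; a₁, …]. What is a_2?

7 = 0·20 + 7   →  a_0 = 0
20 = 2·7 + 6   →  a_1 = 2
7 = 1·6 + 1   →  a_2 = 1

1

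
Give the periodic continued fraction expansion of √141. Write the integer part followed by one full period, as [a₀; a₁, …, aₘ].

[11; 1, 6, 1, 22]

a₀ = ⌊√141⌋ = 11.
With m₀=0, d₀=1 and mₖ₊₁ = dₖaₖ − mₖ, dₖ₊₁ = (n − mₖ₊₁²)/dₖ, aₖ₊₁ = ⌊(a₀+mₖ₊₁)/dₖ₊₁⌋:
  k=1: m=11, d=20, a=1
  k=2: m=9, d=3, a=6
  k=3: m=9, d=20, a=1
  k=4: m=11, d=1, a=22
d=1 and a=2a₀=22 at k=4, so the next step gives (m, d) = (11, 20) again — its k=1 value — and the period has length 4.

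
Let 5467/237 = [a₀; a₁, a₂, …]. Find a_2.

5467 = 23·237 + 16   →  a_0 = 23
237 = 14·16 + 13   →  a_1 = 14
16 = 1·13 + 3   →  a_2 = 1

1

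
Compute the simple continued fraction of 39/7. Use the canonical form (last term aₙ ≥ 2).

[5; 1, 1, 3]

39 = 5*7 + 4
7 = 1*4 + 3
4 = 1*3 + 1
3 = 3*1 + 0  (stop)
So 39/7 = [5; 1, 1, 3].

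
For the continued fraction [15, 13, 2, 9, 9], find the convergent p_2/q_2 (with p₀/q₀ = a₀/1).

407/27

Using pₖ = aₖpₖ₋₁ + pₖ₋₂, qₖ = aₖqₖ₋₁ + qₖ₋₂ (with p₋₁=1, p₋₂=0, q₋₁=0, q₋₂=1):
  k=0: a=15, p=15, q=1
  k=1: a=13, p=196, q=13
  k=2: a=2, p=407, q=27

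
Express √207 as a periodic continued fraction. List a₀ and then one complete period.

a₀ = ⌊√207⌋ = 14.
With m₀=0, d₀=1 and mₖ₊₁ = dₖaₖ − mₖ, dₖ₊₁ = (n − mₖ₊₁²)/dₖ, aₖ₊₁ = ⌊(a₀+mₖ₊₁)/dₖ₊₁⌋:
  k=1: m=14, d=11, a=2
  k=2: m=8, d=13, a=1
  k=3: m=5, d=14, a=1
  k=4: m=9, d=9, a=2
  k=5: m=9, d=14, a=1
  k=6: m=5, d=13, a=1
  k=7: m=8, d=11, a=2
  k=8: m=14, d=1, a=28
d=1 and a=2a₀=28 at k=8, so the next step gives (m, d) = (14, 11) again — its k=1 value — and the period has length 8.

[14; 2, 1, 1, 2, 1, 1, 2, 28]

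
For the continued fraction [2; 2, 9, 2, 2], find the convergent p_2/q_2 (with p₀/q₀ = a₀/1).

47/19

Using pₖ = aₖpₖ₋₁ + pₖ₋₂, qₖ = aₖqₖ₋₁ + qₖ₋₂ (with p₋₁=1, p₋₂=0, q₋₁=0, q₋₂=1):
  k=0: a=2, p=2, q=1
  k=1: a=2, p=5, q=2
  k=2: a=9, p=47, q=19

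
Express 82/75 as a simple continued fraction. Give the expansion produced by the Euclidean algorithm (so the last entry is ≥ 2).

82 = 1*75 + 7
75 = 10*7 + 5
7 = 1*5 + 2
5 = 2*2 + 1
2 = 2*1 + 0  (stop)
So 82/75 = [1; 10, 1, 2, 2].

[1; 10, 1, 2, 2]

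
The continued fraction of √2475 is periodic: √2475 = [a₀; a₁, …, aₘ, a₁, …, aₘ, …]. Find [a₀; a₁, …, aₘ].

a₀ = ⌊√2475⌋ = 49.
With m₀=0, d₀=1 and mₖ₊₁ = dₖaₖ − mₖ, dₖ₊₁ = (n − mₖ₊₁²)/dₖ, aₖ₊₁ = ⌊(a₀+mₖ₊₁)/dₖ₊₁⌋:
  k=1: m=49, d=74, a=1
  k=2: m=25, d=25, a=2
  k=3: m=25, d=74, a=1
  k=4: m=49, d=1, a=98
d=1 and a=2a₀=98 at k=4, so the next step gives (m, d) = (49, 74) again — its k=1 value — and the period has length 4.

[49; 1, 2, 1, 98]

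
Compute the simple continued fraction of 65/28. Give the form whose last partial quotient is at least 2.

[2; 3, 9]

65 = 2*28 + 9
28 = 3*9 + 1
9 = 9*1 + 0  (stop)
So 65/28 = [2; 3, 9].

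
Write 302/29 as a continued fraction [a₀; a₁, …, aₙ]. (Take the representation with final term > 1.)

[10; 2, 2, 2, 2]

302 = 10×29 + 12
29 = 2×12 + 5
12 = 2×5 + 2
5 = 2×2 + 1
2 = 2×1 + 0  (stop)
So 302/29 = [10; 2, 2, 2, 2].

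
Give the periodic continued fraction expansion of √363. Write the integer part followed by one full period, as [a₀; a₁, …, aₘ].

a₀ = ⌊√363⌋ = 19.
With m₀=0, d₀=1 and mₖ₊₁ = dₖaₖ − mₖ, dₖ₊₁ = (n − mₖ₊₁²)/dₖ, aₖ₊₁ = ⌊(a₀+mₖ₊₁)/dₖ₊₁⌋:
  k=1: m=19, d=2, a=19
  k=2: m=19, d=1, a=38
d=1 and a=2a₀=38 at k=2, so the next step gives (m, d) = (19, 2) again — its k=1 value — and the period has length 2.

[19; 19, 38]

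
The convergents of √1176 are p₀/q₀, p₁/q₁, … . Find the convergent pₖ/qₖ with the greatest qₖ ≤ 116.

1406/41

√1176 = [34; 3, 2, 2, 2, 3, 68, …] (period length 6).
Convergents:
  p_0/q_0 = 34/1
  p_1/q_1 = 103/3
  p_2/q_2 = 240/7
  p_3/q_3 = 583/17
  p_4/q_4 = 1406/41
  p_5/q_5 = 4801/140
q_4 = 41 ≤ 116 < 140 = q_5, so the answer is 1406/41.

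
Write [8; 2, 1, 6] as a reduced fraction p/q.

167/20

Using pₖ = aₖpₖ₋₁ + pₖ₋₂ and qₖ = aₖqₖ₋₁ + qₖ₋₂:
  k=0: a=8, p=8, q=1
  k=1: a=2, p=17, q=2
  k=2: a=1, p=25, q=3
  k=3: a=6, p=167, q=20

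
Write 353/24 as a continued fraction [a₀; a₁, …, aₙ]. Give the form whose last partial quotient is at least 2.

[14; 1, 2, 2, 3]

353 = 14·24 + 17
24 = 1·17 + 7
17 = 2·7 + 3
7 = 2·3 + 1
3 = 3·1 + 0  (stop)
So 353/24 = [14; 1, 2, 2, 3].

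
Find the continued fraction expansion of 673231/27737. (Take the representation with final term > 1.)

673231 = 24×27737 + 7543
27737 = 3×7543 + 5108
7543 = 1×5108 + 2435
5108 = 2×2435 + 238
2435 = 10×238 + 55
238 = 4×55 + 18
55 = 3×18 + 1
18 = 18×1 + 0  (stop)
So 673231/27737 = [24; 3, 1, 2, 10, 4, 3, 18].

[24; 3, 1, 2, 10, 4, 3, 18]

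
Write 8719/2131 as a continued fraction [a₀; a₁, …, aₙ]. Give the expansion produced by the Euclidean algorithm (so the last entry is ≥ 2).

8719 = 4×2131 + 195
2131 = 10×195 + 181
195 = 1×181 + 14
181 = 12×14 + 13
14 = 1×13 + 1
13 = 13×1 + 0  (stop)
So 8719/2131 = [4; 10, 1, 12, 1, 13].

[4; 10, 1, 12, 1, 13]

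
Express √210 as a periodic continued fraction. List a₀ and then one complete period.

[14; 2, 28]

a₀ = ⌊√210⌋ = 14.
With m₀=0, d₀=1 and mₖ₊₁ = dₖaₖ − mₖ, dₖ₊₁ = (n − mₖ₊₁²)/dₖ, aₖ₊₁ = ⌊(a₀+mₖ₊₁)/dₖ₊₁⌋:
  k=1: m=14, d=14, a=2
  k=2: m=14, d=1, a=28
d=1 and a=2a₀=28 at k=2, so the next step gives (m, d) = (14, 14) again — its k=1 value — and the period has length 2.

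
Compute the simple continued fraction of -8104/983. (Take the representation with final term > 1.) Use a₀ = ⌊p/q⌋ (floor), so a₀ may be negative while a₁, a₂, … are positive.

-8104 = -9·983 + 743
983 = 1·743 + 240
743 = 3·240 + 23
240 = 10·23 + 10
23 = 2·10 + 3
10 = 3·3 + 1
3 = 3·1 + 0  (stop)
So -8104/983 = [-9; 1, 3, 10, 2, 3, 3].

[-9; 1, 3, 10, 2, 3, 3]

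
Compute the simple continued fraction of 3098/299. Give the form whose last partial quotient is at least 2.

3098 = 10×299 + 108
299 = 2×108 + 83
108 = 1×83 + 25
83 = 3×25 + 8
25 = 3×8 + 1
8 = 8×1 + 0  (stop)
So 3098/299 = [10; 2, 1, 3, 3, 8].

[10; 2, 1, 3, 3, 8]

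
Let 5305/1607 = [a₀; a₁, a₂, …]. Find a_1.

5305 = 3·1607 + 484   →  a_0 = 3
1607 = 3·484 + 155   →  a_1 = 3

3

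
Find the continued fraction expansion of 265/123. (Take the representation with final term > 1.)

265 = 2·123 + 19
123 = 6·19 + 9
19 = 2·9 + 1
9 = 9·1 + 0  (stop)
So 265/123 = [2; 6, 2, 9].

[2; 6, 2, 9]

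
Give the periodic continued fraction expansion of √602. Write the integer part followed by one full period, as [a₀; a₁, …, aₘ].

[24; 1, 1, 6, 1, 1, 48]

a₀ = ⌊√602⌋ = 24.
With m₀=0, d₀=1 and mₖ₊₁ = dₖaₖ − mₖ, dₖ₊₁ = (n − mₖ₊₁²)/dₖ, aₖ₊₁ = ⌊(a₀+mₖ₊₁)/dₖ₊₁⌋:
  k=1: m=24, d=26, a=1
  k=2: m=2, d=23, a=1
  k=3: m=21, d=7, a=6
  k=4: m=21, d=23, a=1
  k=5: m=2, d=26, a=1
  k=6: m=24, d=1, a=48
d=1 and a=2a₀=48 at k=6, so the next step gives (m, d) = (24, 26) again — its k=1 value — and the period has length 6.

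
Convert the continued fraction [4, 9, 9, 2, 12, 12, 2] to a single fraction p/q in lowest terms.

Fold from the inside: start with 2/1.
  12 + 1/2 = 25/2
  12 + 2/25 = 302/25
  2 + 25/302 = 629/302
  9 + 302/629 = 5963/629
  9 + 629/5963 = 54296/5963
  4 + 5963/54296 = 223147/54296

223147/54296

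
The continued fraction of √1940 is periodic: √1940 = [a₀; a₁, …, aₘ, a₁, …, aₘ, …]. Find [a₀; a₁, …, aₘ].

[44; 22, 88]

a₀ = ⌊√1940⌋ = 44.
With m₀=0, d₀=1 and mₖ₊₁ = dₖaₖ − mₖ, dₖ₊₁ = (n − mₖ₊₁²)/dₖ, aₖ₊₁ = ⌊(a₀+mₖ₊₁)/dₖ₊₁⌋:
  k=1: m=44, d=4, a=22
  k=2: m=44, d=1, a=88
d=1 and a=2a₀=88 at k=2, so the next step gives (m, d) = (44, 4) again — its k=1 value — and the period has length 2.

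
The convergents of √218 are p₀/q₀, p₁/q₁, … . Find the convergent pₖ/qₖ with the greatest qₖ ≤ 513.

√218 = [14; 1, 3, 3, 1, 28, …] (period length 5).
Convergents:
  p_0/q_0 = 14/1
  p_1/q_1 = 15/1
  p_2/q_2 = 59/4
  p_3/q_3 = 192/13
  p_4/q_4 = 251/17
  p_5/q_5 = 7220/489
  p_6/q_6 = 7471/506
  p_7/q_7 = 29633/2007
q_6 = 506 ≤ 513 < 2007 = q_7, so the answer is 7471/506.

7471/506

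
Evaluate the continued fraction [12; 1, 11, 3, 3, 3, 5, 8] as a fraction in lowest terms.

227757/17630

Fold from the inside: start with 8/1.
  5 + 1/8 = 41/8
  3 + 8/41 = 131/41
  3 + 41/131 = 434/131
  3 + 131/434 = 1433/434
  11 + 434/1433 = 16197/1433
  1 + 1433/16197 = 17630/16197
  12 + 16197/17630 = 227757/17630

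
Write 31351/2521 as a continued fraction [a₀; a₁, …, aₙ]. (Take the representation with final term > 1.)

[12; 2, 3, 2, 2, 15, 1, 3]

31351 = 12*2521 + 1099
2521 = 2*1099 + 323
1099 = 3*323 + 130
323 = 2*130 + 63
130 = 2*63 + 4
63 = 15*4 + 3
4 = 1*3 + 1
3 = 3*1 + 0  (stop)
So 31351/2521 = [12; 2, 3, 2, 2, 15, 1, 3].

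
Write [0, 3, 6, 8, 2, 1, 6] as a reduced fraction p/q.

1022/3233

Fold from the inside: start with 6/1.
  1 + 1/6 = 7/6
  2 + 6/7 = 20/7
  8 + 7/20 = 167/20
  6 + 20/167 = 1022/167
  3 + 167/1022 = 3233/1022
  0 + 1022/3233 = 1022/3233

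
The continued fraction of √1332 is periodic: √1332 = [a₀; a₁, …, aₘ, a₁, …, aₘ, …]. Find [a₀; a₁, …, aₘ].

[36; 2, 72]

a₀ = ⌊√1332⌋ = 36.
With m₀=0, d₀=1 and mₖ₊₁ = dₖaₖ − mₖ, dₖ₊₁ = (n − mₖ₊₁²)/dₖ, aₖ₊₁ = ⌊(a₀+mₖ₊₁)/dₖ₊₁⌋:
  k=1: m=36, d=36, a=2
  k=2: m=36, d=1, a=72
d=1 and a=2a₀=72 at k=2, so the next step gives (m, d) = (36, 36) again — its k=1 value — and the period has length 2.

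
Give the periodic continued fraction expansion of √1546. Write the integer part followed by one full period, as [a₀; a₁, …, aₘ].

[39; 3, 7, 1, 1, 7, 3, 78]

a₀ = ⌊√1546⌋ = 39.
With m₀=0, d₀=1 and mₖ₊₁ = dₖaₖ − mₖ, dₖ₊₁ = (n − mₖ₊₁²)/dₖ, aₖ₊₁ = ⌊(a₀+mₖ₊₁)/dₖ₊₁⌋:
  k=1: m=39, d=25, a=3
  k=2: m=36, d=10, a=7
  k=3: m=34, d=39, a=1
  k=4: m=5, d=39, a=1
  k=5: m=34, d=10, a=7
  k=6: m=36, d=25, a=3
  k=7: m=39, d=1, a=78
d=1 and a=2a₀=78 at k=7, so the next step gives (m, d) = (39, 25) again — its k=1 value — and the period has length 7.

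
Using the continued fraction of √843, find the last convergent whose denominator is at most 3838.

48865/1683

√843 = [29; 29, 58, …] (period length 2).
Convergents:
  p_0/q_0 = 29/1
  p_1/q_1 = 842/29
  p_2/q_2 = 48865/1683
  p_3/q_3 = 1417927/48836
q_2 = 1683 ≤ 3838 < 48836 = q_3, so the answer is 48865/1683.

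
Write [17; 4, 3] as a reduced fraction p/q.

224/13

Using pₖ = aₖpₖ₋₁ + pₖ₋₂ and qₖ = aₖqₖ₋₁ + qₖ₋₂:
  k=0: a=17, p=17, q=1
  k=1: a=4, p=69, q=4
  k=2: a=3, p=224, q=13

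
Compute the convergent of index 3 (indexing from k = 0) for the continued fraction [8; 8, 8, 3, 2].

Using pₖ = aₖpₖ₋₁ + pₖ₋₂, qₖ = aₖqₖ₋₁ + qₖ₋₂ (with p₋₁=1, p₋₂=0, q₋₁=0, q₋₂=1):
  k=0: a=8, p=8, q=1
  k=1: a=8, p=65, q=8
  k=2: a=8, p=528, q=65
  k=3: a=3, p=1649, q=203

1649/203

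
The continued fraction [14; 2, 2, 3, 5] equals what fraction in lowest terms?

1297/90

Fold from the inside: start with 5/1.
  3 + 1/5 = 16/5
  2 + 5/16 = 37/16
  2 + 16/37 = 90/37
  14 + 37/90 = 1297/90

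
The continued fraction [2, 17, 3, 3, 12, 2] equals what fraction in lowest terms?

9114/4429

Fold from the inside: start with 2/1.
  12 + 1/2 = 25/2
  3 + 2/25 = 77/25
  3 + 25/77 = 256/77
  17 + 77/256 = 4429/256
  2 + 256/4429 = 9114/4429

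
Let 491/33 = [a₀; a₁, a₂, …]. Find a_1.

1

491 = 14·33 + 29   →  a_0 = 14
33 = 1·29 + 4   →  a_1 = 1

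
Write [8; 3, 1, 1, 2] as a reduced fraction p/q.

149/18

Using pₖ = aₖpₖ₋₁ + pₖ₋₂ and qₖ = aₖqₖ₋₁ + qₖ₋₂:
  k=0: a=8, p=8, q=1
  k=1: a=3, p=25, q=3
  k=2: a=1, p=33, q=4
  k=3: a=1, p=58, q=7
  k=4: a=2, p=149, q=18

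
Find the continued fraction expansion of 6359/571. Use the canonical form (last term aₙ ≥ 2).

[11; 7, 3, 8, 3]

6359 = 11×571 + 78
571 = 7×78 + 25
78 = 3×25 + 3
25 = 8×3 + 1
3 = 3×1 + 0  (stop)
So 6359/571 = [11; 7, 3, 8, 3].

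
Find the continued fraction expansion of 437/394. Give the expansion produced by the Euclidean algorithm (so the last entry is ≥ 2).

437 = 1×394 + 43
394 = 9×43 + 7
43 = 6×7 + 1
7 = 7×1 + 0  (stop)
So 437/394 = [1; 9, 6, 7].

[1; 9, 6, 7]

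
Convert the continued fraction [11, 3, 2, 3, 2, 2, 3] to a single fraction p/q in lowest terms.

5160/457

Using pₖ = aₖpₖ₋₁ + pₖ₋₂ and qₖ = aₖqₖ₋₁ + qₖ₋₂:
  k=0: a=11, p=11, q=1
  k=1: a=3, p=34, q=3
  k=2: a=2, p=79, q=7
  k=3: a=3, p=271, q=24
  k=4: a=2, p=621, q=55
  k=5: a=2, p=1513, q=134
  k=6: a=3, p=5160, q=457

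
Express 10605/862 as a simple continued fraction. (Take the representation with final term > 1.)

10605 = 12·862 + 261
862 = 3·261 + 79
261 = 3·79 + 24
79 = 3·24 + 7
24 = 3·7 + 3
7 = 2·3 + 1
3 = 3·1 + 0  (stop)
So 10605/862 = [12; 3, 3, 3, 3, 2, 3].

[12; 3, 3, 3, 3, 2, 3]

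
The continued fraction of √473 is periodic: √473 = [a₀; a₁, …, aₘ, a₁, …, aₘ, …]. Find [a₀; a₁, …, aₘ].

a₀ = ⌊√473⌋ = 21.

[21; 1, 2, 1, 42]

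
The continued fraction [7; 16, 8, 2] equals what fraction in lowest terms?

Fold from the inside: start with 2/1.
  8 + 1/2 = 17/2
  16 + 2/17 = 274/17
  7 + 17/274 = 1935/274

1935/274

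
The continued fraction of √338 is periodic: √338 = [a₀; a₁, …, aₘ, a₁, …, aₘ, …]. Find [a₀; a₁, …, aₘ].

a₀ = ⌊√338⌋ = 18.
With m₀=0, d₀=1 and mₖ₊₁ = dₖaₖ − mₖ, dₖ₊₁ = (n − mₖ₊₁²)/dₖ, aₖ₊₁ = ⌊(a₀+mₖ₊₁)/dₖ₊₁⌋:
  k=1: m=18, d=14, a=2
  k=2: m=10, d=17, a=1
  k=3: m=7, d=17, a=1
  k=4: m=10, d=14, a=2
  k=5: m=18, d=1, a=36
d=1 and a=2a₀=36 at k=5, so the next step gives (m, d) = (18, 14) again — its k=1 value — and the period has length 5.

[18; 2, 1, 1, 2, 36]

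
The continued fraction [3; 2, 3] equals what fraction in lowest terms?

24/7

Fold from the inside: start with 3/1.
  2 + 1/3 = 7/3
  3 + 3/7 = 24/7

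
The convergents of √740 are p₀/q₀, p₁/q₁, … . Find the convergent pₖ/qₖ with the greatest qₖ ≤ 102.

√740 = [27; 4, 1, 12, 1, 4, 54, …] (period length 6).
Convergents:
  p_0/q_0 = 27/1
  p_1/q_1 = 109/4
  p_2/q_2 = 136/5
  p_3/q_3 = 1741/64
  p_4/q_4 = 1877/69
  p_5/q_5 = 9249/340
q_4 = 69 ≤ 102 < 340 = q_5, so the answer is 1877/69.

1877/69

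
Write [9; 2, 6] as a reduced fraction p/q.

123/13

Using pₖ = aₖpₖ₋₁ + pₖ₋₂ and qₖ = aₖqₖ₋₁ + qₖ₋₂:
  k=0: a=9, p=9, q=1
  k=1: a=2, p=19, q=2
  k=2: a=6, p=123, q=13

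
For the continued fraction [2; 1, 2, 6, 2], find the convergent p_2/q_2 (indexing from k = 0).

8/3

Using pₖ = aₖpₖ₋₁ + pₖ₋₂, qₖ = aₖqₖ₋₁ + qₖ₋₂ (with p₋₁=1, p₋₂=0, q₋₁=0, q₋₂=1):
  k=0: a=2, p=2, q=1
  k=1: a=1, p=3, q=1
  k=2: a=2, p=8, q=3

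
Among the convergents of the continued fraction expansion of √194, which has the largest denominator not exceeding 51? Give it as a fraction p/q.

√194 = [13; 1, 12, 1, 26, …] (period length 4).
Convergents:
  p_0/q_0 = 13/1
  p_1/q_1 = 14/1
  p_2/q_2 = 181/13
  p_3/q_3 = 195/14
  p_4/q_4 = 5251/377
q_3 = 14 ≤ 51 < 377 = q_4, so the answer is 195/14.

195/14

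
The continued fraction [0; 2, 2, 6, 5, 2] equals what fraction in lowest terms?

147/362

Fold from the inside: start with 2/1.
  5 + 1/2 = 11/2
  6 + 2/11 = 68/11
  2 + 11/68 = 147/68
  2 + 68/147 = 362/147
  0 + 147/362 = 147/362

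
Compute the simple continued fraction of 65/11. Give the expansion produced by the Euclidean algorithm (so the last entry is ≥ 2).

[5; 1, 10]

65 = 5·11 + 10
11 = 1·10 + 1
10 = 10·1 + 0  (stop)
So 65/11 = [5; 1, 10].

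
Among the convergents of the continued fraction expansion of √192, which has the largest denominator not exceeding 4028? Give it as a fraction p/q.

√192 = [13; 1, 5, 1, 26, …] (period length 4).
Convergents:
  p_0/q_0 = 13/1
  p_1/q_1 = 14/1
  p_2/q_2 = 83/6
  p_3/q_3 = 97/7
  p_4/q_4 = 2605/188
  p_5/q_5 = 2702/195
  p_6/q_6 = 16115/1163
  p_7/q_7 = 18817/1358
  p_8/q_8 = 505357/36471
q_7 = 1358 ≤ 4028 < 36471 = q_8, so the answer is 18817/1358.

18817/1358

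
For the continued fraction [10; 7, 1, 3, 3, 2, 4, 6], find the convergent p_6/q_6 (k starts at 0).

Using pₖ = aₖpₖ₋₁ + pₖ₋₂, qₖ = aₖqₖ₋₁ + qₖ₋₂ (with p₋₁=1, p₋₂=0, q₋₁=0, q₋₂=1):
  k=0: a=10, p=10, q=1
  k=1: a=7, p=71, q=7
  k=2: a=1, p=81, q=8
  k=3: a=3, p=314, q=31
  k=4: a=3, p=1023, q=101
  k=5: a=2, p=2360, q=233
  k=6: a=4, p=10463, q=1033

10463/1033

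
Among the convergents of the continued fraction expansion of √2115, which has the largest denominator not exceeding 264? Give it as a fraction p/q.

√2115 = [45; 1, 90, …] (period length 2).
Convergents:
  p_0/q_0 = 45/1
  p_1/q_1 = 46/1
  p_2/q_2 = 4185/91
  p_3/q_3 = 4231/92
  p_4/q_4 = 384975/8371
q_3 = 92 ≤ 264 < 8371 = q_4, so the answer is 4231/92.

4231/92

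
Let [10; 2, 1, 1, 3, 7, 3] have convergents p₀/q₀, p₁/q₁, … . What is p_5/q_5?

Using pₖ = aₖpₖ₋₁ + pₖ₋₂, qₖ = aₖqₖ₋₁ + qₖ₋₂ (with p₋₁=1, p₋₂=0, q₋₁=0, q₋₂=1):
  k=0: a=10, p=10, q=1
  k=1: a=2, p=21, q=2
  k=2: a=1, p=31, q=3
  k=3: a=1, p=52, q=5
  k=4: a=3, p=187, q=18
  k=5: a=7, p=1361, q=131

1361/131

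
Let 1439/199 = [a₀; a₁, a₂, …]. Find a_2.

3

1439 = 7·199 + 46   →  a_0 = 7
199 = 4·46 + 15   →  a_1 = 4
46 = 3·15 + 1   →  a_2 = 3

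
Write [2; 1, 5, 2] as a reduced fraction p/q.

Using pₖ = aₖpₖ₋₁ + pₖ₋₂ and qₖ = aₖqₖ₋₁ + qₖ₋₂:
  k=0: a=2, p=2, q=1
  k=1: a=1, p=3, q=1
  k=2: a=5, p=17, q=6
  k=3: a=2, p=37, q=13

37/13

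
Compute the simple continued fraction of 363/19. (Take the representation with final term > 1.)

363 = 19·19 + 2
19 = 9·2 + 1
2 = 2·1 + 0  (stop)
So 363/19 = [19; 9, 2].

[19; 9, 2]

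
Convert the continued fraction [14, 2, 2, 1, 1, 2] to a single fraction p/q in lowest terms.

447/31

Fold from the inside: start with 2/1.
  1 + 1/2 = 3/2
  1 + 2/3 = 5/3
  2 + 3/5 = 13/5
  2 + 5/13 = 31/13
  14 + 13/31 = 447/31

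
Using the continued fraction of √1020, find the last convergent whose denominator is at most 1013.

√1020 = [31; 1, 14, 1, 62, …] (period length 4).
Convergents:
  p_0/q_0 = 31/1
  p_1/q_1 = 32/1
  p_2/q_2 = 479/15
  p_3/q_3 = 511/16
  p_4/q_4 = 32161/1007
  p_5/q_5 = 32672/1023
q_4 = 1007 ≤ 1013 < 1023 = q_5, so the answer is 32161/1007.

32161/1007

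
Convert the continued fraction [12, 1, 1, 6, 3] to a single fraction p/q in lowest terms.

514/41

Using pₖ = aₖpₖ₋₁ + pₖ₋₂ and qₖ = aₖqₖ₋₁ + qₖ₋₂:
  k=0: a=12, p=12, q=1
  k=1: a=1, p=13, q=1
  k=2: a=1, p=25, q=2
  k=3: a=6, p=163, q=13
  k=4: a=3, p=514, q=41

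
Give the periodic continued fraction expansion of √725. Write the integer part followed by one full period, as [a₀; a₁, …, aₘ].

a₀ = ⌊√725⌋ = 26.
With m₀=0, d₀=1 and mₖ₊₁ = dₖaₖ − mₖ, dₖ₊₁ = (n − mₖ₊₁²)/dₖ, aₖ₊₁ = ⌊(a₀+mₖ₊₁)/dₖ₊₁⌋:
  k=1: m=26, d=49, a=1
  k=2: m=23, d=4, a=12
  k=3: m=25, d=25, a=2
  k=4: m=25, d=4, a=12
  k=5: m=23, d=49, a=1
  k=6: m=26, d=1, a=52
d=1 and a=2a₀=52 at k=6, so the next step gives (m, d) = (26, 49) again — its k=1 value — and the period has length 6.

[26; 1, 12, 2, 12, 1, 52]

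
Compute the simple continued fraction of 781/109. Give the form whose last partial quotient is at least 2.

781 = 7*109 + 18
109 = 6*18 + 1
18 = 18*1 + 0  (stop)
So 781/109 = [7; 6, 18].

[7; 6, 18]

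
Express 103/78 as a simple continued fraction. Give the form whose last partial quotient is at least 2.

103 = 1×78 + 25
78 = 3×25 + 3
25 = 8×3 + 1
3 = 3×1 + 0  (stop)
So 103/78 = [1; 3, 8, 3].

[1; 3, 8, 3]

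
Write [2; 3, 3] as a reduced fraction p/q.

23/10

Fold from the inside: start with 3/1.
  3 + 1/3 = 10/3
  2 + 3/10 = 23/10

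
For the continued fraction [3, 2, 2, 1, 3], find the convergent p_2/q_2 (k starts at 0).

17/5

Using pₖ = aₖpₖ₋₁ + pₖ₋₂, qₖ = aₖqₖ₋₁ + qₖ₋₂ (with p₋₁=1, p₋₂=0, q₋₁=0, q₋₂=1):
  k=0: a=3, p=3, q=1
  k=1: a=2, p=7, q=2
  k=2: a=2, p=17, q=5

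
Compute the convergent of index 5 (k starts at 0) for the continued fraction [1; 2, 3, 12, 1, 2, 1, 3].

Using pₖ = aₖpₖ₋₁ + pₖ₋₂, qₖ = aₖqₖ₋₁ + qₖ₋₂ (with p₋₁=1, p₋₂=0, q₋₁=0, q₋₂=1):
  k=0: a=1, p=1, q=1
  k=1: a=2, p=3, q=2
  k=2: a=3, p=10, q=7
  k=3: a=12, p=123, q=86
  k=4: a=1, p=133, q=93
  k=5: a=2, p=389, q=272

389/272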